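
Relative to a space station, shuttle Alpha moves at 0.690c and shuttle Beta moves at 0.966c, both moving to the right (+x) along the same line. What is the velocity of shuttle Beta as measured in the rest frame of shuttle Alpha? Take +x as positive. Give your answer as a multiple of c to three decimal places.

+0.828c

β_A = 0.690, β_B = 0.966.
Transform to A's frame with the inverse velocity-addition law: u' = (u − v)/(1 − uv/c²), taking u = β_B and v = β_A.
u' = (0.966 − 0.690) / (1 − (0.690)(0.966)) = 0.2760/0.3335 = 0.8277.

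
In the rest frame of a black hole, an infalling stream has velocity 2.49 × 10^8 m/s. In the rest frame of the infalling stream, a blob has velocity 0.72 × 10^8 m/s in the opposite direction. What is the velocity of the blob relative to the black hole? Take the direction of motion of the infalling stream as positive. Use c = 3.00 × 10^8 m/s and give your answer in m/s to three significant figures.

+2.21 × 10^8 m/s

In units of c (dividing by 3.00 × 10^8 m/s): v = 0.830, u' = -0.240.
u = (u' + v)/(1 + u'v/c²):
u = (-0.240 + 0.830) / (1 + (-0.240)·0.830) = 0.5900/0.8008 = 0.7368
(Galilean addition would give +0.590c.)
Converting back: u = 0.7368 × 3.00 × 10^8 m/s.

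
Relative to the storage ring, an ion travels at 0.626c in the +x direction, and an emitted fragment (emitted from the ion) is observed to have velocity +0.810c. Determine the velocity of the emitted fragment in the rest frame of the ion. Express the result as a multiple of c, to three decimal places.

+0.373c

Invert the composition law: u' = (u − v)/(1 − uv/c²).
u' = (0.810 − 0.626) / (1 − (0.810)(0.626)) = 0.1840/0.4929 = 0.3733.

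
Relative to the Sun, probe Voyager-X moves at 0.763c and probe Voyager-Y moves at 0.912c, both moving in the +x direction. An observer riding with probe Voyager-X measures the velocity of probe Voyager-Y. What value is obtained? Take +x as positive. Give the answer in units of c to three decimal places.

+0.490c

β_A = 0.763, β_B = 0.912.
Transform to A's frame with the inverse velocity-addition law: u' = (u − v)/(1 − uv/c²), taking u = β_B and v = β_A.
u' = (0.912 − 0.763) / (1 − (0.763)(0.912)) = 0.1490/0.3041 = 0.4899.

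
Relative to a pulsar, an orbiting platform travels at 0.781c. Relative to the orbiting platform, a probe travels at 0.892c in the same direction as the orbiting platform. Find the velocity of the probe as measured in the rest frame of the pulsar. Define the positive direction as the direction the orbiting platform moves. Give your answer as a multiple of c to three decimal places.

With v = 0.781 and u' = 0.892 (in units of c),
u = (u' + v)/(1 + u'v/c²):
u = (0.892 + 0.781) / (1 + 0.892·0.781) = 1.6730/1.6967 = 0.9861

0.986c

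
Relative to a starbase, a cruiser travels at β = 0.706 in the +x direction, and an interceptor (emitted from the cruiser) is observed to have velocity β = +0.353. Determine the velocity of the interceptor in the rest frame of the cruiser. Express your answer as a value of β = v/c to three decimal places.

β = -0.470

Invert the composition law: u' = (u − v)/(1 − uv/c²).
u' = (0.353 − 0.706) / (1 − (0.353)(0.706)) = -0.3530/0.7508 = -0.4702.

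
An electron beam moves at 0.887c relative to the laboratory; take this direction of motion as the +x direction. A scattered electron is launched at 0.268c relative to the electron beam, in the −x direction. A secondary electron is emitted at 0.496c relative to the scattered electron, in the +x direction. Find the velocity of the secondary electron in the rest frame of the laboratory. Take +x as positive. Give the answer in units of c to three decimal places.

+0.932c

Apply u = (u' + v)/(1 + u'v/c²) successively, working outward toward the laboratory.
Start: velocity of the electron beam relative to the laboratory = 0.8870c.
Compose with the scattered electron (u' = -0.268 in the electron beam frame): u_1 = (-0.268 + 0.887) / (1 + (-0.268)·0.887) = 0.6190/0.7623 = 0.8120.
Compose with the secondary electron (u' = 0.496 in the scattered electron frame): u_2 = (0.496 + 0.812) / (1 + 0.496·0.812) = 1.3080/1.4028 = 0.9325.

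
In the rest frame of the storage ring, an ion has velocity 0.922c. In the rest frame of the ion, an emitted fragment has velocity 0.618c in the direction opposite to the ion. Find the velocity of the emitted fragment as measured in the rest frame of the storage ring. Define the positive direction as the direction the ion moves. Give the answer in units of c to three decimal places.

With v = 0.922 and u' = -0.618 (in units of c),
u = (u' + v)/(1 + u'v/c²):
u = (-0.618 + 0.922) / (1 + (-0.618)·0.922) = 0.3040/0.4302 = 0.7066
(Galilean addition would give +0.304c.)

+0.707c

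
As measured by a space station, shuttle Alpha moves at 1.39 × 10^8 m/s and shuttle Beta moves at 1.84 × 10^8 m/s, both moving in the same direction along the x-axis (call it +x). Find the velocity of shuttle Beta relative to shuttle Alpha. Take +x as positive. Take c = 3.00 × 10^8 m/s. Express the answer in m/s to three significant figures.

+6.29 × 10^7 m/s

β_A = 0.463, β_B = 0.613 (dividing each by c = 3.00 × 10^8 m/s).
Transform to A's frame with the inverse velocity-addition law: u' = (u − v)/(1 − uv/c²), taking u = β_B and v = β_A.
u' = (0.613 − 0.463) / (1 − (0.463)(0.613)) = 0.1500/0.7158 = 0.2095.
u' = 0.2095 × 3.00 × 10^8 m/s.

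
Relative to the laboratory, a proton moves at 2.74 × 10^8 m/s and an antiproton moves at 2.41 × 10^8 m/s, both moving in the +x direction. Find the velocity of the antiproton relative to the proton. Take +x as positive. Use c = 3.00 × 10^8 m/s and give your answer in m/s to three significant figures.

β_A = 0.913, β_B = 0.803 (dividing each by c = 3.00 × 10^8 m/s).
Transform to A's frame with the inverse velocity-addition law: u' = (u − v)/(1 − uv/c²), taking u = β_B and v = β_A.
u' = (0.803 − 0.913) / (1 − (0.913)(0.803)) = -0.1100/0.2663 = -0.4131.
u' = -0.4131 × 3.00 × 10^8 m/s.

-1.24 × 10^8 m/s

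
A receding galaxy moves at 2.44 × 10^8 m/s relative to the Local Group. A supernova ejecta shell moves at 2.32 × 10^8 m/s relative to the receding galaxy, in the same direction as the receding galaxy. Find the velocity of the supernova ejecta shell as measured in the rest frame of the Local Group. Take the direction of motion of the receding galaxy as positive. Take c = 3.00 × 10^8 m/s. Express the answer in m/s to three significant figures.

2.92 × 10^8 m/s

In units of c (dividing by 3.00 × 10^8 m/s): v = 0.813, u' = 0.773.
u = (u' + v)/(1 + u'v/c²):
u = (0.773 + 0.813) / (1 + 0.773·0.813) = 1.5867/1.6290 = 0.9740
Converting back: u = 0.9740 × 3.00 × 10^8 m/s.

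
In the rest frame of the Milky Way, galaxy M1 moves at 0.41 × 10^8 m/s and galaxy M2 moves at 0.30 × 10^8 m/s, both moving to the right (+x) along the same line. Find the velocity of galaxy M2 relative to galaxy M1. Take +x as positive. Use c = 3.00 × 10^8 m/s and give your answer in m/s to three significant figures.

β_A = 0.137, β_B = 0.100 (dividing each by c = 3.00 × 10^8 m/s).
Transform to A's frame with the inverse velocity-addition law: u' = (u − v)/(1 − uv/c²), taking u = β_B and v = β_A.
u' = (0.100 − 0.137) / (1 − (0.137)(0.100)) = -0.0367/0.9863 = -0.0372.
u' = -0.0372 × 3.00 × 10^8 m/s.

-1.12 × 10^7 m/s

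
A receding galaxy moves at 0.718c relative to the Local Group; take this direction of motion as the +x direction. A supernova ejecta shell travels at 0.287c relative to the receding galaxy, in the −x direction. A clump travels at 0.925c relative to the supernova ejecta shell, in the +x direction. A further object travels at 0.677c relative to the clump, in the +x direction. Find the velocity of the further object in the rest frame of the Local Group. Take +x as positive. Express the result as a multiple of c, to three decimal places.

Apply u = (u' + v)/(1 + u'v/c²) successively, working outward toward the Local Group.
Start: velocity of the receding galaxy relative to the Local Group = 0.7180c.
Compose with the supernova ejecta shell (u' = -0.287 in the receding galaxy frame): u_1 = (-0.287 + 0.718) / (1 + (-0.287)·0.718) = 0.4310/0.7939 = 0.5429.
Compose with the clump (u' = 0.925 in the supernova ejecta shell frame): u_2 = (0.925 + 0.543) / (1 + 0.925·0.543) = 1.4679/1.5022 = 0.9772.
Compose with the further object (u' = 0.677 in the clump frame): u_3 = (0.677 + 0.977) / (1 + 0.677·0.977) = 1.6542/1.6615 = 0.9956.

+0.996c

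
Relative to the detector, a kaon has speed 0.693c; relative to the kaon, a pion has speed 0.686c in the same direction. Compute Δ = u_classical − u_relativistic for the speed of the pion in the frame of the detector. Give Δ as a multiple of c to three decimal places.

Δ = 0.444c

Galilean: u_cl = 0.686 + 0.693 = 1.3790.
Relativistic: u_rel = (0.686 + 0.693) / (1 + 0.686·0.693) = 1.3790/1.4754 = 0.9347.
Δ = 1.3790 − 0.9347 = 0.4443.
(The classical prediction exceeds c; the relativistic result does not.)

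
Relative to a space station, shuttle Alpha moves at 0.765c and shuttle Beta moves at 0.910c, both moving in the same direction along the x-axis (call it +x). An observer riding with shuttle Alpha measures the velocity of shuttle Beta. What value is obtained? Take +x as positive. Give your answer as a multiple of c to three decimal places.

+0.477c

β_A = 0.765, β_B = 0.910.
Transform to A's frame with the inverse velocity-addition law: u' = (u − v)/(1 − uv/c²), taking u = β_B and v = β_A.
u' = (0.910 − 0.765) / (1 − (0.765)(0.910)) = 0.1450/0.3039 = 0.4772.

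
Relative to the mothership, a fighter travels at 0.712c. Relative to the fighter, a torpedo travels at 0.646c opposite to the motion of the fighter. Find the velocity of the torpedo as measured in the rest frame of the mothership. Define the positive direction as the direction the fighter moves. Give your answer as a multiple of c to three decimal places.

+0.122c

With v = 0.712 and u' = -0.646 (in units of c),
u = (u' + v)/(1 + u'v/c²):
u = (-0.646 + 0.712) / (1 + (-0.646)·0.712) = 0.0660/0.5400 = 0.1222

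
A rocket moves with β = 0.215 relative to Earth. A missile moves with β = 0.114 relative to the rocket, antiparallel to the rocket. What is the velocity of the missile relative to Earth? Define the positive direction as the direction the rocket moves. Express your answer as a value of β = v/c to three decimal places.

β = +0.104

With v = 0.215 and u' = -0.114 (in units of c),
u = (u' + v)/(1 + u'v/c²):
u = (-0.114 + 0.215) / (1 + (-0.114)·0.215) = 0.1010/0.9755 = 0.1035
(Galilean addition would give +0.101c.)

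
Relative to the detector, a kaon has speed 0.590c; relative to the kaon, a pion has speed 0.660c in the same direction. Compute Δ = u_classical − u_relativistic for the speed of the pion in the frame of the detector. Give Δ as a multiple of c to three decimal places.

Δ = 0.350c

Galilean: u_cl = 0.660 + 0.590 = 1.2500.
Relativistic: u_rel = (0.660 + 0.590) / (1 + 0.660·0.590) = 1.2500/1.3894 = 0.8997.
Δ = 1.2500 − 0.8997 = 0.3503.
(The classical prediction exceeds c; the relativistic result does not.)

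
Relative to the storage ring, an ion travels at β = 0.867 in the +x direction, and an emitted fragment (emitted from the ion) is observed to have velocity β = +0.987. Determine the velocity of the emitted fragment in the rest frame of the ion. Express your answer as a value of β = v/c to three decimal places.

Invert the composition law: u' = (u − v)/(1 − uv/c²).
u' = (0.987 − 0.867) / (1 − (0.987)(0.867)) = 0.1200/0.1443 = 0.8318.

β = +0.832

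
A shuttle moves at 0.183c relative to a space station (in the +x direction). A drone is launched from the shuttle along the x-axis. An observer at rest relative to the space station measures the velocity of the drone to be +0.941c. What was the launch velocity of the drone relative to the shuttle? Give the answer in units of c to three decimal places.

Invert the composition law: u' = (u − v)/(1 − uv/c²).
u' = (0.941 − 0.183) / (1 − (0.941)(0.183)) = 0.7580/0.8278 = 0.9157.

+0.916c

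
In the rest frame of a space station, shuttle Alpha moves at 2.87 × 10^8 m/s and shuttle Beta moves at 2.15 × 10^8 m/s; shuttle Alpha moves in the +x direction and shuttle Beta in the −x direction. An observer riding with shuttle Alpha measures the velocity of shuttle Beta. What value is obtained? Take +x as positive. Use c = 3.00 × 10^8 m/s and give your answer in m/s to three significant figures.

-2.98 × 10^8 m/s

β_A = 0.957, β_B = -0.717 (dividing each by c = 3.00 × 10^8 m/s).
Transform to A's frame with the inverse velocity-addition law: u' = (u − v)/(1 − uv/c²), taking u = β_B and v = β_A.
u' = (-0.717 − 0.957) / (1 − (0.957)(-0.717)) = -1.6733/1.6856 = -0.9927.
u' = -0.9927 × 3.00 × 10^8 m/s.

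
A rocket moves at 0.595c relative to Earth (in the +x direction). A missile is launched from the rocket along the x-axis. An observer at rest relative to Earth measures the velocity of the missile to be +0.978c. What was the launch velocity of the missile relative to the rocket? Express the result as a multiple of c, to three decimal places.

Invert the composition law: u' = (u − v)/(1 − uv/c²).
u' = (0.978 − 0.595) / (1 − (0.978)(0.595)) = 0.3830/0.4181 = 0.9161.

+0.916c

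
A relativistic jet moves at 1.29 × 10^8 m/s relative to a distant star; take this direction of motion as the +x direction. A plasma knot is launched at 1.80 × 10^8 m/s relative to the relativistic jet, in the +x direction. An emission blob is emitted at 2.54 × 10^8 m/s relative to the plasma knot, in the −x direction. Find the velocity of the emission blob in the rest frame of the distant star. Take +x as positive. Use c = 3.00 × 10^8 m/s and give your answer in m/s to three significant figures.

Apply u = (u' + v)/(1 + u'v/c²) successively, working outward toward the distant star.
(Dividing each given speed by c = 3.00 × 10^8 m/s to work in units of c.)
Start: velocity of the relativistic jet relative to the distant star = 0.4300c.
Compose with the plasma knot (u' = 0.600 in the relativistic jet frame): u_1 = (0.600 + 0.430) / (1 + 0.600·0.430) = 1.0300/1.2580 = 0.8188.
Compose with the emission blob (u' = -0.847 in the plasma knot frame): u_2 = (-0.847 + 0.819) / (1 + (-0.847)·0.819) = -0.0279/0.3068 = -0.0910.
So u = -0.0910 × 3.00 × 10^8 m/s.

-2.73 × 10^7 m/s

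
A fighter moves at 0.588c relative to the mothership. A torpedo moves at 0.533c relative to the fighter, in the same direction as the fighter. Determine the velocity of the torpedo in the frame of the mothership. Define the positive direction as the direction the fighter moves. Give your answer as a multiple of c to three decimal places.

With v = 0.588 and u' = 0.533 (in units of c),
u = (u' + v)/(1 + u'v/c²):
u = (0.533 + 0.588) / (1 + 0.533·0.588) = 1.1210/1.3134 = 0.8535

0.854c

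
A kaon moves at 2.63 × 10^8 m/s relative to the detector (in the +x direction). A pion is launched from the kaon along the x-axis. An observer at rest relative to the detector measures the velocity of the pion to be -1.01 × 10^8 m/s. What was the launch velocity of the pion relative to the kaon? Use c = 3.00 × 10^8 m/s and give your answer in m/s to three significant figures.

v = 0.877c, u = -0.337c.
Invert the composition law: u' = (u − v)/(1 − uv/c²).
u' = (-0.337 − 0.877) / (1 − (-0.337)(0.877)) = -1.2133/1.2951 = -0.9368.
u' = -0.9368 × 3.00 × 10^8 m/s.

-2.81 × 10^8 m/s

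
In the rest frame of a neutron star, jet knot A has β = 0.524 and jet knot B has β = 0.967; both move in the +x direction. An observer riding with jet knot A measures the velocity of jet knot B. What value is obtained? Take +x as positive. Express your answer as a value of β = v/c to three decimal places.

β = +0.898

β_A = 0.524, β_B = 0.967.
Transform to A's frame with the inverse velocity-addition law: u' = (u − v)/(1 − uv/c²), taking u = β_B and v = β_A.
u' = (0.967 − 0.524) / (1 − (0.524)(0.967)) = 0.4430/0.4933 = 0.8980.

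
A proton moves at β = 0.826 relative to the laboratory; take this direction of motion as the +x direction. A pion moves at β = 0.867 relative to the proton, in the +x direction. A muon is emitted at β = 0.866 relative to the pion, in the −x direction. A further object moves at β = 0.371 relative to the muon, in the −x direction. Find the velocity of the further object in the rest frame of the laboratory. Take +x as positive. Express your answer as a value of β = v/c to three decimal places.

Apply u = (u' + v)/(1 + u'v/c²) successively, working outward toward the laboratory.
Start: velocity of the proton relative to the laboratory = 0.8260c.
Compose with the pion (u' = 0.867 in the proton frame): u_1 = (0.867 + 0.826) / (1 + 0.867·0.826) = 1.6930/1.7161 = 0.9865.
Compose with the muon (u' = -0.866 in the pion frame): u_2 = (-0.866 + 0.987) / (1 + (-0.866)·0.987) = 0.1205/0.1457 = 0.8273.
Compose with the further object (u' = -0.371 in the muon frame): u_3 = (-0.371 + 0.827) / (1 + (-0.371)·0.827) = 0.4563/0.6931 = 0.6583.

β = +0.658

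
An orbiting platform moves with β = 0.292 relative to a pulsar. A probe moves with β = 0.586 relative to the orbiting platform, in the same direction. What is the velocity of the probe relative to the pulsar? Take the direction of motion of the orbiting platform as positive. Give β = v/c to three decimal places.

With v = 0.292 and u' = 0.586 (in units of c),
u = (u' + v)/(1 + u'v/c²):
u = (0.586 + 0.292) / (1 + 0.586·0.292) = 0.8780/1.1711 = 0.7497

β = 0.750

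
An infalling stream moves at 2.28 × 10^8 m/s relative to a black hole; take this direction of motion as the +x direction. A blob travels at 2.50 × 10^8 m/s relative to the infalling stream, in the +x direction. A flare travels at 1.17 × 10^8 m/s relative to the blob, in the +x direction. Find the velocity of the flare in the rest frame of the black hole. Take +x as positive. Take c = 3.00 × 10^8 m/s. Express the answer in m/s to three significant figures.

2.97 × 10^8 m/s

Apply u = (u' + v)/(1 + u'v/c²) successively, working outward toward the black hole.
(Dividing each given speed by c = 3.00 × 10^8 m/s to work in units of c.)
Start: velocity of the infalling stream relative to the black hole = 0.7600c.
Compose with the blob (u' = 0.833 in the infalling stream frame): u_1 = (0.833 + 0.760) / (1 + 0.833·0.760) = 1.5933/1.6333 = 0.9755.
Compose with the flare (u' = 0.390 in the blob frame): u_2 = (0.390 + 0.976) / (1 + 0.390·0.976) = 1.3655/1.3804 = 0.9892.
So u = 0.9892 × 3.00 × 10^8 m/s.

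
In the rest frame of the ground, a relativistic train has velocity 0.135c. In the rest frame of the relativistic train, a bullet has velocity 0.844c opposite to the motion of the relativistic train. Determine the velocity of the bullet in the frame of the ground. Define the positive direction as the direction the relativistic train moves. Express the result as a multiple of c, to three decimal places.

-0.800c

With v = 0.135 and u' = -0.844 (in units of c),
u = (u' + v)/(1 + u'v/c²):
u = (-0.844 + 0.135) / (1 + (-0.844)·0.135) = -0.7090/0.8861 = -0.8002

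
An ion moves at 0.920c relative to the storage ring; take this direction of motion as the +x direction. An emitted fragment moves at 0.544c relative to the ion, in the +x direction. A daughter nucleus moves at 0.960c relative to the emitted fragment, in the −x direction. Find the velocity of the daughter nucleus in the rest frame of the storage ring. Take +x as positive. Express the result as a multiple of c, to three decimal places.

Apply u = (u' + v)/(1 + u'v/c²) successively, working outward toward the storage ring.
Start: velocity of the ion relative to the storage ring = 0.9200c.
Compose with the emitted fragment (u' = 0.544 in the ion frame): u_1 = (0.544 + 0.920) / (1 + 0.544·0.920) = 1.4640/1.5005 = 0.9757.
Compose with the daughter nucleus (u' = -0.960 in the emitted fragment frame): u_2 = (-0.960 + 0.976) / (1 + (-0.960)·0.976) = 0.0157/0.0633 = 0.2477.

+0.248c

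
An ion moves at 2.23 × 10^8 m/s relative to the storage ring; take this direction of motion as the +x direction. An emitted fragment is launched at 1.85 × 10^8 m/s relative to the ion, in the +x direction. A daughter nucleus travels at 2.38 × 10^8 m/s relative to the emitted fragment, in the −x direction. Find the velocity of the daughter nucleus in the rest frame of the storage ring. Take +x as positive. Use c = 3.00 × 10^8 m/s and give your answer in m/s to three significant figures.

+1.61 × 10^8 m/s

Apply u = (u' + v)/(1 + u'v/c²) successively, working outward toward the storage ring.
(Dividing each given speed by c = 3.00 × 10^8 m/s to work in units of c.)
Start: velocity of the ion relative to the storage ring = 0.7433c.
Compose with the emitted fragment (u' = 0.617 in the ion frame): u_1 = (0.617 + 0.743) / (1 + 0.617·0.743) = 1.3600/1.4584 = 0.9325.
Compose with the daughter nucleus (u' = -0.793 in the emitted fragment frame): u_2 = (-0.793 + 0.933) / (1 + (-0.793)·0.933) = 0.1392/0.2602 = 0.5350.
So u = 0.5350 × 3.00 × 10^8 m/s.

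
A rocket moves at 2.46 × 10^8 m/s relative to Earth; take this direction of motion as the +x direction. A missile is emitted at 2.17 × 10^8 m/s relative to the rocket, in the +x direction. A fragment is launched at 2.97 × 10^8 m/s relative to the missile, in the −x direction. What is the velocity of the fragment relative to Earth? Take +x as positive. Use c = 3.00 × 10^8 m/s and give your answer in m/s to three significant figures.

-1.56 × 10^8 m/s

Apply u = (u' + v)/(1 + u'v/c²) successively, working outward toward Earth.
(Dividing each given speed by c = 3.00 × 10^8 m/s to work in units of c.)
Start: velocity of the rocket relative to Earth = 0.8200c.
Compose with the missile (u' = 0.723 in the rocket frame): u_1 = (0.723 + 0.820) / (1 + 0.723·0.820) = 1.5433/1.5931 = 0.9687.
Compose with the fragment (u' = -0.990 in the missile frame): u_2 = (-0.990 + 0.969) / (1 + (-0.990)·0.969) = -0.0213/0.0409 = -0.5192.
So u = -0.5192 × 3.00 × 10^8 m/s.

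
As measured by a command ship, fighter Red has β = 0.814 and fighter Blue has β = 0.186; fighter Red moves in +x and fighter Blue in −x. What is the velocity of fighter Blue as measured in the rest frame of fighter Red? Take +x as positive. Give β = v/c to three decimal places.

β = -0.869

β_A = 0.814, β_B = -0.186.
Transform to A's frame with the inverse velocity-addition law: u' = (u − v)/(1 − uv/c²), taking u = β_B and v = β_A.
u' = (-0.186 − 0.814) / (1 − (0.814)(-0.186)) = -1.0000/1.1514 = -0.8685.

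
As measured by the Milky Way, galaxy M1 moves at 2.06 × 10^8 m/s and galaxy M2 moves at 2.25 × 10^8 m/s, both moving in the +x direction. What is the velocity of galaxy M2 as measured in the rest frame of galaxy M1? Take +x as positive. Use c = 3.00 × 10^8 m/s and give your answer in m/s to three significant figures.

β_A = 0.687, β_B = 0.750 (dividing each by c = 3.00 × 10^8 m/s).
Transform to A's frame with the inverse velocity-addition law: u' = (u − v)/(1 − uv/c²), taking u = β_B and v = β_A.
u' = (0.750 − 0.687) / (1 − (0.687)(0.750)) = 0.0633/0.4850 = 0.1306.
u' = 0.1306 × 3.00 × 10^8 m/s.

+3.92 × 10^7 m/s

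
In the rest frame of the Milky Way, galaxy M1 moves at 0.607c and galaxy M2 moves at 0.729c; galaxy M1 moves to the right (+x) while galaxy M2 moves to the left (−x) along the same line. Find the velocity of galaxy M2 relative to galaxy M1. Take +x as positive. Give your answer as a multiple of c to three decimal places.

-0.926c

β_A = 0.607, β_B = -0.729.
Transform to A's frame with the inverse velocity-addition law: u' = (u − v)/(1 − uv/c²), taking u = β_B and v = β_A.
u' = (-0.729 − 0.607) / (1 − (0.607)(-0.729)) = -1.3360/1.4425 = -0.9262.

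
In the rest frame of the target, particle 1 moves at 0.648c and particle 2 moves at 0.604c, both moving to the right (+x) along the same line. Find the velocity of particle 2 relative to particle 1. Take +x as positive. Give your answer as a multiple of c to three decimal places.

-0.072c

β_A = 0.648, β_B = 0.604.
Transform to A's frame with the inverse velocity-addition law: u' = (u − v)/(1 − uv/c²), taking u = β_B and v = β_A.
u' = (0.604 − 0.648) / (1 − (0.648)(0.604)) = -0.0440/0.6086 = -0.0723.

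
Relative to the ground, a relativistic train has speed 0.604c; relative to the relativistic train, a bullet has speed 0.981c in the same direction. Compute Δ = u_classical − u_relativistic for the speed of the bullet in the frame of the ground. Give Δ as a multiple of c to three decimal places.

Galilean: u_cl = 0.981 + 0.604 = 1.5850.
Relativistic: u_rel = (0.981 + 0.604) / (1 + 0.981·0.604) = 1.5850/1.5925 = 0.9953.
Δ = 1.5850 − 0.9953 = 0.5897.
(The classical prediction exceeds c; the relativistic result does not.)

Δ = 0.590c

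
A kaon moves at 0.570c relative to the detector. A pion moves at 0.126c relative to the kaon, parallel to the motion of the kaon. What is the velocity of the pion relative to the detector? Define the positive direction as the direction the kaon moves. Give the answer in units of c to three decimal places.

0.649c

With v = 0.570 and u' = 0.126 (in units of c),
u = (u' + v)/(1 + u'v/c²):
u = (0.126 + 0.570) / (1 + 0.126·0.570) = 0.6960/1.0718 = 0.6494
(Galilean addition would give +0.696c.)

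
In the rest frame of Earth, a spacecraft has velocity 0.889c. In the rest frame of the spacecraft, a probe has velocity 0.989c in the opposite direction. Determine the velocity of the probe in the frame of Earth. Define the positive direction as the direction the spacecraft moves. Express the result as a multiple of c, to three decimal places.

With v = 0.889 and u' = -0.989 (in units of c),
u = (u' + v)/(1 + u'v/c²):
u = (-0.989 + 0.889) / (1 + (-0.989)·0.889) = -0.1000/0.1208 = -0.8280

-0.828c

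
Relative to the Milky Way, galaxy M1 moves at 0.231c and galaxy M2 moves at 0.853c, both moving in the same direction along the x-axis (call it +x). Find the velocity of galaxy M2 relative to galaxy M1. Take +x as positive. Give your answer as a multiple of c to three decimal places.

β_A = 0.231, β_B = 0.853.
Transform to A's frame with the inverse velocity-addition law: u' = (u − v)/(1 − uv/c²), taking u = β_B and v = β_A.
u' = (0.853 − 0.231) / (1 − (0.231)(0.853)) = 0.6220/0.8030 = 0.7746.

+0.775c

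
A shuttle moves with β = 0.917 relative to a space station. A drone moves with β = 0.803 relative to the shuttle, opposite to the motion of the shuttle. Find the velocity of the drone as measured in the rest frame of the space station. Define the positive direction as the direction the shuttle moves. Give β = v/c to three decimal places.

With v = 0.917 and u' = -0.803 (in units of c),
u = (u' + v)/(1 + u'v/c²):
u = (-0.803 + 0.917) / (1 + (-0.803)·0.917) = 0.1140/0.2636 = 0.4324

β = +0.432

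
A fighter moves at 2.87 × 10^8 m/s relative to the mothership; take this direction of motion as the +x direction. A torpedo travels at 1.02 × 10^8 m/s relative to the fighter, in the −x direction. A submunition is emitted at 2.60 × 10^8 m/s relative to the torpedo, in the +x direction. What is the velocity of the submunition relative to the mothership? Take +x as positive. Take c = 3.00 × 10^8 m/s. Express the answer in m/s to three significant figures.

Apply u = (u' + v)/(1 + u'v/c²) successively, working outward toward the mothership.
(Dividing each given speed by c = 3.00 × 10^8 m/s to work in units of c.)
Start: velocity of the fighter relative to the mothership = 0.9567c.
Compose with the torpedo (u' = -0.340 in the fighter frame): u_1 = (-0.340 + 0.957) / (1 + (-0.340)·0.957) = 0.6167/0.6747 = 0.9139.
Compose with the submunition (u' = 0.867 in the torpedo frame): u_2 = (0.867 + 0.914) / (1 + 0.867·0.914) = 1.7806/1.7921 = 0.9936.
So u = 0.9936 × 3.00 × 10^8 m/s.

+2.98 × 10^8 m/s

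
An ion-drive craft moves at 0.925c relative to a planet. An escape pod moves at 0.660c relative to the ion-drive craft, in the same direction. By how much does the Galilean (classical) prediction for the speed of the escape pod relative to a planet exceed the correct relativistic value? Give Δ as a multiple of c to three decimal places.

Galilean: u_cl = 0.660 + 0.925 = 1.5850.
Relativistic: u_rel = (0.660 + 0.925) / (1 + 0.660·0.925) = 1.5850/1.6105 = 0.9842.
Δ = 1.5850 − 0.9842 = 0.6008.
(The classical prediction exceeds c; the relativistic result does not.)

Δ = 0.601c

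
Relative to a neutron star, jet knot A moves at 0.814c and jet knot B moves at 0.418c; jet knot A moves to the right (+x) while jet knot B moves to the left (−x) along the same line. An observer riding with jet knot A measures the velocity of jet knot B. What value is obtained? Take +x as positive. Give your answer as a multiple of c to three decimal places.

β_A = 0.814, β_B = -0.418.
Transform to A's frame with the inverse velocity-addition law: u' = (u − v)/(1 − uv/c²), taking u = β_B and v = β_A.
u' = (-0.418 − 0.814) / (1 − (0.814)(-0.418)) = -1.2320/1.3403 = -0.9192.

-0.919c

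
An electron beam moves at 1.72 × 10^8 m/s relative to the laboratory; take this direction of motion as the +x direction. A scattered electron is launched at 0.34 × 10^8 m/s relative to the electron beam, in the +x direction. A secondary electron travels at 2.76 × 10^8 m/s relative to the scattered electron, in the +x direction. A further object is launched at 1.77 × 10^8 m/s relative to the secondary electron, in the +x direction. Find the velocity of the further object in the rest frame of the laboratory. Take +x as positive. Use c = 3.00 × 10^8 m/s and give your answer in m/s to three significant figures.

Apply u = (u' + v)/(1 + u'v/c²) successively, working outward toward the laboratory.
(Dividing each given speed by c = 3.00 × 10^8 m/s to work in units of c.)
Start: velocity of the electron beam relative to the laboratory = 0.5733c.
Compose with the scattered electron (u' = 0.113 in the electron beam frame): u_1 = (0.113 + 0.573) / (1 + 0.113·0.573) = 0.6867/1.0650 = 0.6448.
Compose with the secondary electron (u' = 0.920 in the scattered electron frame): u_2 = (0.920 + 0.645) / (1 + 0.920·0.645) = 1.5648/1.5932 = 0.9822.
Compose with the further object (u' = 0.590 in the secondary electron frame): u_3 = (0.590 + 0.982) / (1 + 0.590·0.982) = 1.5722/1.5795 = 0.9954.
So u = 0.9954 × 3.00 × 10^8 m/s.

2.99 × 10^8 m/s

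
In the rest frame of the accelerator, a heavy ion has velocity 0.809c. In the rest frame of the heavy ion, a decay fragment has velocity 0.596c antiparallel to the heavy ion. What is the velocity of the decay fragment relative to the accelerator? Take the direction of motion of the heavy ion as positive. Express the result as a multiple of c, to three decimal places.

+0.411c

With v = 0.809 and u' = -0.596 (in units of c),
u = (u' + v)/(1 + u'v/c²):
u = (-0.596 + 0.809) / (1 + (-0.596)·0.809) = 0.2130/0.5178 = 0.4113
(Galilean addition would give +0.213c.)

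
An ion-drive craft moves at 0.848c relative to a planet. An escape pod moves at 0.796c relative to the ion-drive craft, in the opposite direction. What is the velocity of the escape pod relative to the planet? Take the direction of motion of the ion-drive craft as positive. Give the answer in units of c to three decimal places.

+0.160c

With v = 0.848 and u' = -0.796 (in units of c),
u = (u' + v)/(1 + u'v/c²):
u = (-0.796 + 0.848) / (1 + (-0.796)·0.848) = 0.0520/0.3250 = 0.1600
(Galilean addition would give +0.052c.)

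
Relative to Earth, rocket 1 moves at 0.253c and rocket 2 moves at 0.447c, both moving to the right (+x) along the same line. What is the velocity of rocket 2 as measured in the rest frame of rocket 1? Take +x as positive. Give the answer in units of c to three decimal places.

+0.219c

β_A = 0.253, β_B = 0.447.
Transform to A's frame with the inverse velocity-addition law: u' = (u − v)/(1 − uv/c²), taking u = β_B and v = β_A.
u' = (0.447 − 0.253) / (1 − (0.253)(0.447)) = 0.1940/0.8869 = 0.2187.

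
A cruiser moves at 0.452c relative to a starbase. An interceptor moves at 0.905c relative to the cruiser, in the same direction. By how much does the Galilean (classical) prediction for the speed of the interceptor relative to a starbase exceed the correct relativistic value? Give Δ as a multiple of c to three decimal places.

Δ = 0.394c

Galilean: u_cl = 0.905 + 0.452 = 1.3570.
Relativistic: u_rel = (0.905 + 0.452) / (1 + 0.905·0.452) = 1.3570/1.4091 = 0.9631.
Δ = 1.3570 − 0.9631 = 0.3939.
(The classical prediction exceeds c; the relativistic result does not.)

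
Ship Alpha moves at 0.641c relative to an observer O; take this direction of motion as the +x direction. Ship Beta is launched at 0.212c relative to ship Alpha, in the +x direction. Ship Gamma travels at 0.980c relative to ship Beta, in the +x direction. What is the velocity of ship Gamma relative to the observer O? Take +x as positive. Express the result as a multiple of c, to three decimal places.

Apply u = (u' + v)/(1 + u'v/c²) successively, working outward toward the observer O.
Start: velocity of ship Alpha relative to the observer O = 0.6410c.
Compose with ship Beta (u' = 0.212 in ship Alpha frame): u_1 = (0.212 + 0.641) / (1 + 0.212·0.641) = 0.8530/1.1359 = 0.7510.
Compose with ship Gamma (u' = 0.980 in ship Beta frame): u_2 = (0.980 + 0.751) / (1 + 0.980·0.751) = 1.7310/1.7359 = 0.9971.

0.997c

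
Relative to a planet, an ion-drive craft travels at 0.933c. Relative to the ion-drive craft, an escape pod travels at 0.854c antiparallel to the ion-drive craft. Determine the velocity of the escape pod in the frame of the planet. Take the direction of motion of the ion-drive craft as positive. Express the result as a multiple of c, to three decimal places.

With v = 0.933 and u' = -0.854 (in units of c),
u = (u' + v)/(1 + u'v/c²):
u = (-0.854 + 0.933) / (1 + (-0.854)·0.933) = 0.0790/0.2032 = 0.3887

+0.389c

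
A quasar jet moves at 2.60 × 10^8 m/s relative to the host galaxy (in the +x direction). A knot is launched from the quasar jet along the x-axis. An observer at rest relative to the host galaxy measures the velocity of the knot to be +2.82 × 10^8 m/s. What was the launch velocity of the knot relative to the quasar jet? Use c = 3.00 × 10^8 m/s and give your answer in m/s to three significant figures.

v = 0.867c, u = 0.940c.
Invert the composition law: u' = (u − v)/(1 − uv/c²).
u' = (0.940 − 0.867) / (1 − (0.940)(0.867)) = 0.0733/0.1853 = 0.3957.
u' = 0.3957 × 3.00 × 10^8 m/s.

+1.19 × 10^8 m/s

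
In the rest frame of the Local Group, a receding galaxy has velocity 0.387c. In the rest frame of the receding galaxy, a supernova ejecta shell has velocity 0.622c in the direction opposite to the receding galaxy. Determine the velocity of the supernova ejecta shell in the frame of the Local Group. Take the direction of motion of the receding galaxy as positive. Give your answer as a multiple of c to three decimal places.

-0.310c

With v = 0.387 and u' = -0.622 (in units of c),
u = (u' + v)/(1 + u'v/c²):
u = (-0.622 + 0.387) / (1 + (-0.622)·0.387) = -0.2350/0.7593 = -0.3095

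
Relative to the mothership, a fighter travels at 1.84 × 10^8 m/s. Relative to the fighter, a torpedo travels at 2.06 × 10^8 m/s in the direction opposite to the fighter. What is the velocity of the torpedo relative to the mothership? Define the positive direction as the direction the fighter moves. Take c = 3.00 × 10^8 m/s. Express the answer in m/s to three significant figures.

-3.80 × 10^7 m/s

In units of c (dividing by 3.00 × 10^8 m/s): v = 0.613, u' = -0.687.
u = (u' + v)/(1 + u'v/c²):
u = (-0.687 + 0.613) / (1 + (-0.687)·0.613) = -0.0733/0.5788 = -0.1267
(Galilean addition would give -0.073c.)
Converting back: u = -0.1267 × 3.00 × 10^8 m/s.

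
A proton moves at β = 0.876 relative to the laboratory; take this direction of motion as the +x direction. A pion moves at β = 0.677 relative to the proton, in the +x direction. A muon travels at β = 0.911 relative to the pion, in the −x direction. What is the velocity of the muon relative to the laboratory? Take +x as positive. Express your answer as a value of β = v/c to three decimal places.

β = +0.571

Apply u = (u' + v)/(1 + u'v/c²) successively, working outward toward the laboratory.
Start: velocity of the proton relative to the laboratory = 0.8760c.
Compose with the pion (u' = 0.677 in the proton frame): u_1 = (0.677 + 0.876) / (1 + 0.677·0.876) = 1.5530/1.5931 = 0.9749.
Compose with the muon (u' = -0.911 in the pion frame): u_2 = (-0.911 + 0.975) / (1 + (-0.911)·0.975) = 0.0639/0.1119 = 0.5707.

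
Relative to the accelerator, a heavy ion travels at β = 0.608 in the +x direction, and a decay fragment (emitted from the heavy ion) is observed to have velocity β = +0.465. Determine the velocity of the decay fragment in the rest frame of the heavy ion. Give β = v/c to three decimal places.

β = -0.199

Invert the composition law: u' = (u − v)/(1 − uv/c²).
u' = (0.465 − 0.608) / (1 − (0.465)(0.608)) = -0.1430/0.7173 = -0.1994.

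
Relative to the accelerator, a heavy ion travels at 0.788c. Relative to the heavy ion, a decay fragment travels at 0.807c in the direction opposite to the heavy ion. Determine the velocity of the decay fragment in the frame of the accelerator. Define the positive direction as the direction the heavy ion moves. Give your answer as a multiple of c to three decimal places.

-0.052c

With v = 0.788 and u' = -0.807 (in units of c),
u = (u' + v)/(1 + u'v/c²):
u = (-0.807 + 0.788) / (1 + (-0.807)·0.788) = -0.0190/0.3641 = -0.0522
(Galilean addition would give -0.019c.)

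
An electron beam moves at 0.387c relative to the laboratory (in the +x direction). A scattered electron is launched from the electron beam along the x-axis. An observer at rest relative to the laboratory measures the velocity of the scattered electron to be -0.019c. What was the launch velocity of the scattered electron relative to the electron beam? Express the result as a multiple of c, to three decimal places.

-0.403c

Invert the composition law: u' = (u − v)/(1 − uv/c²).
u' = (-0.019 − 0.387) / (1 − (-0.019)(0.387)) = -0.4060/1.0074 = -0.4030.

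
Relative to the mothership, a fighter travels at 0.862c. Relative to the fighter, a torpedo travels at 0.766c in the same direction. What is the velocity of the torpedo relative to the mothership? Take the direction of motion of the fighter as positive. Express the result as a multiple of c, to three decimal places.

With v = 0.862 and u' = 0.766 (in units of c),
u = (u' + v)/(1 + u'v/c²):
u = (0.766 + 0.862) / (1 + 0.766·0.862) = 1.6280/1.6603 = 0.9806
(Galilean addition would give +1.628c, exceeding c.)

0.981c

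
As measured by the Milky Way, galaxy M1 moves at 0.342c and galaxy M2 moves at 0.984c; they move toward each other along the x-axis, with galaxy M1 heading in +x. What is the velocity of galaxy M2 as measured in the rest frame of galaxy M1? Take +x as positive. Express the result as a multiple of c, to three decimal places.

-0.992c

β_A = 0.342, β_B = -0.984.
Transform to A's frame with the inverse velocity-addition law: u' = (u − v)/(1 − uv/c²), taking u = β_B and v = β_A.
u' = (-0.984 − 0.342) / (1 − (0.342)(-0.984)) = -1.3260/1.3365 = -0.9921.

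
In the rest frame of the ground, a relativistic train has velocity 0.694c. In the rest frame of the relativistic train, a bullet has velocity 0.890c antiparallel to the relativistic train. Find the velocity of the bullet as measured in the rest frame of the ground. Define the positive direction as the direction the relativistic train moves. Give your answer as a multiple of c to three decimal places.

With v = 0.694 and u' = -0.890 (in units of c),
u = (u' + v)/(1 + u'v/c²):
u = (-0.890 + 0.694) / (1 + (-0.890)·0.694) = -0.1960/0.3823 = -0.5126

-0.513c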